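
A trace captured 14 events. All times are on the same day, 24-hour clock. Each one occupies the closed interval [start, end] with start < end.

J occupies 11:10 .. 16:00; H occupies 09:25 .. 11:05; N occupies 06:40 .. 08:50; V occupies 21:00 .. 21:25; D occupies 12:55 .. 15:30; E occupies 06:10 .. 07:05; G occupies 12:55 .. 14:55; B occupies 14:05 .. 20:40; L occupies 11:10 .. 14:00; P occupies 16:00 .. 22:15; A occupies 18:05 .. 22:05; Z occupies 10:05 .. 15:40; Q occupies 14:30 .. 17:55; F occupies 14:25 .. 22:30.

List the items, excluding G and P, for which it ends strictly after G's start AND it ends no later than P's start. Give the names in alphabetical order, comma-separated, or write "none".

Conditions: its end is strictly after G's start (X.end > 12:55) AND its end is no later than P's start (X.end <= 16:00).
A: end 22:05 > 12:55? ✓; end 22:05 <= 16:00? ✗ → no.
B: end 20:40 > 12:55? ✓; end 20:40 <= 16:00? ✗ → no.
D: end 15:30 > 12:55? ✓; end 15:30 <= 16:00? ✓ → yes.
E: end 07:05 > 12:55? ✗; end 07:05 <= 16:00? ✓ → no.
F: end 22:30 > 12:55? ✓; end 22:30 <= 16:00? ✗ → no.
H: end 11:05 > 12:55? ✗; end 11:05 <= 16:00? ✓ → no.
J: end 16:00 > 12:55? ✓; end 16:00 <= 16:00? ✓ → yes.
L: end 14:00 > 12:55? ✓; end 14:00 <= 16:00? ✓ → yes.
N: end 08:50 > 12:55? ✗; end 08:50 <= 16:00? ✓ → no.
Q: end 17:55 > 12:55? ✓; end 17:55 <= 16:00? ✗ → no.
V: end 21:25 > 12:55? ✓; end 21:25 <= 16:00? ✗ → no.
Z: end 15:40 > 12:55? ✓; end 15:40 <= 16:00? ✓ → yes.
Result: D, J, L, Z.

D, J, L, Z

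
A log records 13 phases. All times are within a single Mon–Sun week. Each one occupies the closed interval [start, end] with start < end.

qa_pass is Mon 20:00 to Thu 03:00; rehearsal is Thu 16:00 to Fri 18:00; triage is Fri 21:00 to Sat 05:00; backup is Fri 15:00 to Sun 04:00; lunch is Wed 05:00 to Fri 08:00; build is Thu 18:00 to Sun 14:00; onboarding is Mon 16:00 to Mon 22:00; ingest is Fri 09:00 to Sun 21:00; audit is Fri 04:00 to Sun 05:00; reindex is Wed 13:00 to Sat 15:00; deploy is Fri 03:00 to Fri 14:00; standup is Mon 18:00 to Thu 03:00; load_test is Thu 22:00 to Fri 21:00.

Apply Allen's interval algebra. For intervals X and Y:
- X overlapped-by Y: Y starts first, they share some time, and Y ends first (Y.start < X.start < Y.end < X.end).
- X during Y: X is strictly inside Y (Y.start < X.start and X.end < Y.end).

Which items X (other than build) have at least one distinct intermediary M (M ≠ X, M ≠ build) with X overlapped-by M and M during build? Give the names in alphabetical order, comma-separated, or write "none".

audit, backup, ingest

Target build = [Thu 18:00, Sun 14:00].
Intermediaries M with M during build: audit, backup, deploy, load_test, triage.
Via audit — items with X overlapped-by audit: ingest.
Via backup — items with X overlapped-by backup: none.
Via deploy — items with X overlapped-by deploy: audit, ingest.
Via load_test — items with X overlapped-by load_test: audit, backup, ingest.
Via triage — items with X overlapped-by triage: none.
Union: audit, backup, ingest.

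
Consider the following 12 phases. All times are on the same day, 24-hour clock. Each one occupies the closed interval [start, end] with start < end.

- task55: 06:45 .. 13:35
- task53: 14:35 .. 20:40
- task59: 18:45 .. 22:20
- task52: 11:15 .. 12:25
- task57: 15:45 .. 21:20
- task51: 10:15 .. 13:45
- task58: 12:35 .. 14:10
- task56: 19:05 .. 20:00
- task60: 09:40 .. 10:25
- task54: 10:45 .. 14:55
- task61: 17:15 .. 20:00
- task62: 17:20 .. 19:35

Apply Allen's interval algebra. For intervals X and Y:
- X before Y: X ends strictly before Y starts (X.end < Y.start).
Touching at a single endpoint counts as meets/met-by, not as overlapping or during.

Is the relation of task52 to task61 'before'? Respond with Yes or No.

Yes

task52 = [11:15, 12:25], task61 = [17:15, 20:00].
Actual relation of task52 to task61: before.
Asked whether 'before' holds → Yes.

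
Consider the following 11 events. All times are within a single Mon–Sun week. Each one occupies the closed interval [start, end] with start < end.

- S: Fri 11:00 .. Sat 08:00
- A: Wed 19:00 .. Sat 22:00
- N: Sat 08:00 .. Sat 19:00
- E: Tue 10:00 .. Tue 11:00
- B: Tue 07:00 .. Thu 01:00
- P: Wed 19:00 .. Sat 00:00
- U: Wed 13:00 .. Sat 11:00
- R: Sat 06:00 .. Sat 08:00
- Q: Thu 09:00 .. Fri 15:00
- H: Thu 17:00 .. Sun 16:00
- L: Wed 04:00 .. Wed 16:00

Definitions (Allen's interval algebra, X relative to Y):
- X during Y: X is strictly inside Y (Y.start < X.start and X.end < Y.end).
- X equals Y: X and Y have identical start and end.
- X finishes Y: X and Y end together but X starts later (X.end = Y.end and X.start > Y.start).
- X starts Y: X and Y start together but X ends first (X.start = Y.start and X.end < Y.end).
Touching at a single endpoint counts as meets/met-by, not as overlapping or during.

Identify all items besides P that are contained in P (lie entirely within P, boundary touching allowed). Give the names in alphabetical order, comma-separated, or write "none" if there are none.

Target P = [Wed 19:00, Sat 00:00].
A [Wed 19:00, Sat 22:00] → started-by → no.
B [Tue 07:00, Thu 01:00] → overlaps → no.
E [Tue 10:00, Tue 11:00] → before → no.
H [Thu 17:00, Sun 16:00] → overlapped-by → no.
L [Wed 04:00, Wed 16:00] → before → no.
N [Sat 08:00, Sat 19:00] → after → no.
Q [Thu 09:00, Fri 15:00] → during → yes.
R [Sat 06:00, Sat 08:00] → after → no.
S [Fri 11:00, Sat 08:00] → overlapped-by → no.
U [Wed 13:00, Sat 11:00] → contains → no.
Result: Q.

Q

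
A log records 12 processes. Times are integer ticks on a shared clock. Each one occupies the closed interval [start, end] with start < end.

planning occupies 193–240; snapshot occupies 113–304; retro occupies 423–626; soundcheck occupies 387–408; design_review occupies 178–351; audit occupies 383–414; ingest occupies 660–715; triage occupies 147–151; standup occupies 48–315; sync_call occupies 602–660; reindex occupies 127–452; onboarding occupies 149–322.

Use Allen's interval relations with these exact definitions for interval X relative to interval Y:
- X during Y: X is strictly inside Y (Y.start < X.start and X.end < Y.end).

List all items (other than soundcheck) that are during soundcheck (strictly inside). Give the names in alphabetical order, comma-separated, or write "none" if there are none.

Target soundcheck = [387, 408].
audit [383, 414] → contains → no.
design_review [178, 351] → before → no.
ingest [660, 715] → after → no.
onboarding [149, 322] → before → no.
planning [193, 240] → before → no.
reindex [127, 452] → contains → no.
retro [423, 626] → after → no.
snapshot [113, 304] → before → no.
standup [48, 315] → before → no.
sync_call [602, 660] → after → no.
triage [147, 151] → before → no.
Result: none.

none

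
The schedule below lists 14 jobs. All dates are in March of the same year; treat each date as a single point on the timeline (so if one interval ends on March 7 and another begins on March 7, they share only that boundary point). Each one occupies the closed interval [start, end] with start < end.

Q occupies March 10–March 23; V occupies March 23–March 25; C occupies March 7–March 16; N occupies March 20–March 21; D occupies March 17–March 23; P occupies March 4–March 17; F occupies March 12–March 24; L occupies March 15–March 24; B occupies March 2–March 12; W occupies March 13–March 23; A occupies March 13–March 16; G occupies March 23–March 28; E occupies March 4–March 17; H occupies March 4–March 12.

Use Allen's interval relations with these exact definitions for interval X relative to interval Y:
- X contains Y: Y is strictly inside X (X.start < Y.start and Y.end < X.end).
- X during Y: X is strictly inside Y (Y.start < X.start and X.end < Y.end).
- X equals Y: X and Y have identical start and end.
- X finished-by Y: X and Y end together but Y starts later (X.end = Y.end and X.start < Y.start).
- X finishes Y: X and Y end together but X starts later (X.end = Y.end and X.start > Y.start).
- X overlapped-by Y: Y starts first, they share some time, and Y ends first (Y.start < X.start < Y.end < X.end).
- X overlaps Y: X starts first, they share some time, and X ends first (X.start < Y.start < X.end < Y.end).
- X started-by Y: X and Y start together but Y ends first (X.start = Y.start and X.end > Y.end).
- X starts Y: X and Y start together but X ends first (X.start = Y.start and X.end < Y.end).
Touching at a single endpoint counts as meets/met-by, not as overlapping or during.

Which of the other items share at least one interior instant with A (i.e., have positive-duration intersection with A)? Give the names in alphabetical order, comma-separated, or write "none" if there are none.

C, E, F, L, P, Q, W

Target A = [March 13, March 16].
B [March 2, March 12] → before → no.
C [March 7, March 16] → finished-by → yes.
D [March 17, March 23] → after → no.
E [March 4, March 17] → contains → yes.
F [March 12, March 24] → contains → yes.
G [March 23, March 28] → after → no.
H [March 4, March 12] → before → no.
L [March 15, March 24] → overlapped-by → yes.
N [March 20, March 21] → after → no.
P [March 4, March 17] → contains → yes.
Q [March 10, March 23] → contains → yes.
V [March 23, March 25] → after → no.
W [March 13, March 23] → started-by → yes.
Result: C, E, F, L, P, Q, W.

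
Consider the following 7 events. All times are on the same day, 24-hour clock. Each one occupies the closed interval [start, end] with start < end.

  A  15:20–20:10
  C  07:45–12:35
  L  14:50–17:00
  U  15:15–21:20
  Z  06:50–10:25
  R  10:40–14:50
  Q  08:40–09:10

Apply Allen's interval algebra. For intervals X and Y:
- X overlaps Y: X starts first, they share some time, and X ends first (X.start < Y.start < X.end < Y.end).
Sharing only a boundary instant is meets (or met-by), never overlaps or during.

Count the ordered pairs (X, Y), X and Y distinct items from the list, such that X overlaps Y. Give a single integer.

4

Checking all 42 ordered pairs for relation 'overlaps'; matching pairs in alphabetical order:
(C, R): C overlaps R ✓
(L, A): L overlaps A ✓
(L, U): L overlaps U ✓
(Z, C): Z overlaps C ✓
Count: 4.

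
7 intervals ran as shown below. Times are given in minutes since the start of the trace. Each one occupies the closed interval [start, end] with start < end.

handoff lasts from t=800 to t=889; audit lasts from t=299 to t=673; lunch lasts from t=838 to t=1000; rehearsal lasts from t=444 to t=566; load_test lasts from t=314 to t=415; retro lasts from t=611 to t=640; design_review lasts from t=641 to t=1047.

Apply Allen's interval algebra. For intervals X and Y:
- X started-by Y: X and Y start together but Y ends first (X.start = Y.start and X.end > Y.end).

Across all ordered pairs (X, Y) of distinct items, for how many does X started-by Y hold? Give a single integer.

0

Checking all 42 ordered pairs for relation 'started-by'; matching pairs in alphabetical order:
No pair satisfies it.
Count: 0.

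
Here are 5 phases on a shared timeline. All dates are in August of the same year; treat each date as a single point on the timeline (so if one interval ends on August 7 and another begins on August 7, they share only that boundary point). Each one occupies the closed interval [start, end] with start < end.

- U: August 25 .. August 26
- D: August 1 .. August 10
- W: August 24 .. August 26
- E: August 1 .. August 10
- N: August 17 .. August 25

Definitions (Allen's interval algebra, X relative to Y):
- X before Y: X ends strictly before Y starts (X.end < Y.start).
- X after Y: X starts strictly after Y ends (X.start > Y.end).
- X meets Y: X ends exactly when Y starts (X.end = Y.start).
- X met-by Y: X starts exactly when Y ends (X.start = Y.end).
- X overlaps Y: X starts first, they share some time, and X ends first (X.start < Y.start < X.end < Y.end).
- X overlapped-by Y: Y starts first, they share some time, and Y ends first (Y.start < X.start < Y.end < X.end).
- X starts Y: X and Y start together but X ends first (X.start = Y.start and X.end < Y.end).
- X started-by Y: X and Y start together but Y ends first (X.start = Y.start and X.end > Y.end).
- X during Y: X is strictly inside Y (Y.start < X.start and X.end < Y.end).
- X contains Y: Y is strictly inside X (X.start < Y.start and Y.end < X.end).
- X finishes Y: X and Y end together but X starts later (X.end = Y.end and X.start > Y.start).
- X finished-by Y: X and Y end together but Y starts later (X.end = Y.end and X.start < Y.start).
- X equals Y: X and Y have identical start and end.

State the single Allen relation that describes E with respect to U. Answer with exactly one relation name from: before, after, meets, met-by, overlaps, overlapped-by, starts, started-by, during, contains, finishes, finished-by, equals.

E = [August 1, August 10]; U = [August 25, August 26].
Compare endpoints: E.start < U.start, E.start < U.end, E.end < U.start, E.end < U.end.
That pattern is 'before'.

before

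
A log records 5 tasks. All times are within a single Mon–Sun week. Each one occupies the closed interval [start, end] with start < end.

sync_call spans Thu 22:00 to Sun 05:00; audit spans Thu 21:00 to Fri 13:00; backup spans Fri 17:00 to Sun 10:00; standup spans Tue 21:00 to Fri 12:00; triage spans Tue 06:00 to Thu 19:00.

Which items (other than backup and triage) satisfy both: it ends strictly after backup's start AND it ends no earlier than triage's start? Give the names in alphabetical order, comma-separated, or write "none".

sync_call

Conditions: its end is strictly after backup's start (X.end > Fri 17:00) AND its end is no earlier than triage's start (X.end >= Tue 06:00).
audit: end Fri 13:00 > Fri 17:00? ✗; end Fri 13:00 >= Tue 06:00? ✓ → no.
standup: end Fri 12:00 > Fri 17:00? ✗; end Fri 12:00 >= Tue 06:00? ✓ → no.
sync_call: end Sun 05:00 > Fri 17:00? ✓; end Sun 05:00 >= Tue 06:00? ✓ → yes.
Result: sync_call.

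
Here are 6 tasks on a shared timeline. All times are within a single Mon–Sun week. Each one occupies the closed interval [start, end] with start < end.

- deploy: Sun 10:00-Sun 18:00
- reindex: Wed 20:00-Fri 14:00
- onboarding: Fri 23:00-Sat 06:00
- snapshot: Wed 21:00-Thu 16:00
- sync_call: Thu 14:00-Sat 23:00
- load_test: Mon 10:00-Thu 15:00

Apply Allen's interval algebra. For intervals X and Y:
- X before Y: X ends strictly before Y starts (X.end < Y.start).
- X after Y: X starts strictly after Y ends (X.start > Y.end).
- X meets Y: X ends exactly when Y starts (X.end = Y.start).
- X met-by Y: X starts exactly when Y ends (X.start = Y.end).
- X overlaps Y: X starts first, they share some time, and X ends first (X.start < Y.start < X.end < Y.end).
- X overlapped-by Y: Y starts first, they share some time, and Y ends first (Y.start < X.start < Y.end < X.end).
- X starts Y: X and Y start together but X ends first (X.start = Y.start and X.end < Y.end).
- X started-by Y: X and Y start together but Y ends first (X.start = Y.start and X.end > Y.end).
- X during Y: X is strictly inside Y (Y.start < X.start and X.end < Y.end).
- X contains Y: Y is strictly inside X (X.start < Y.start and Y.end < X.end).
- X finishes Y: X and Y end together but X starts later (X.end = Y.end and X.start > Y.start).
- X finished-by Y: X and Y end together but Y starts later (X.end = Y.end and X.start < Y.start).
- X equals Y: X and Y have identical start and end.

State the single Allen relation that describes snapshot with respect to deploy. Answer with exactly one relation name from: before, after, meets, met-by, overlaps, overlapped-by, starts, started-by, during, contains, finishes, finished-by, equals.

before

snapshot = [Wed 21:00, Thu 16:00]; deploy = [Sun 10:00, Sun 18:00].
Compare endpoints: snapshot.start < deploy.start, snapshot.start < deploy.end, snapshot.end < deploy.start, snapshot.end < deploy.end.
That pattern is 'before'.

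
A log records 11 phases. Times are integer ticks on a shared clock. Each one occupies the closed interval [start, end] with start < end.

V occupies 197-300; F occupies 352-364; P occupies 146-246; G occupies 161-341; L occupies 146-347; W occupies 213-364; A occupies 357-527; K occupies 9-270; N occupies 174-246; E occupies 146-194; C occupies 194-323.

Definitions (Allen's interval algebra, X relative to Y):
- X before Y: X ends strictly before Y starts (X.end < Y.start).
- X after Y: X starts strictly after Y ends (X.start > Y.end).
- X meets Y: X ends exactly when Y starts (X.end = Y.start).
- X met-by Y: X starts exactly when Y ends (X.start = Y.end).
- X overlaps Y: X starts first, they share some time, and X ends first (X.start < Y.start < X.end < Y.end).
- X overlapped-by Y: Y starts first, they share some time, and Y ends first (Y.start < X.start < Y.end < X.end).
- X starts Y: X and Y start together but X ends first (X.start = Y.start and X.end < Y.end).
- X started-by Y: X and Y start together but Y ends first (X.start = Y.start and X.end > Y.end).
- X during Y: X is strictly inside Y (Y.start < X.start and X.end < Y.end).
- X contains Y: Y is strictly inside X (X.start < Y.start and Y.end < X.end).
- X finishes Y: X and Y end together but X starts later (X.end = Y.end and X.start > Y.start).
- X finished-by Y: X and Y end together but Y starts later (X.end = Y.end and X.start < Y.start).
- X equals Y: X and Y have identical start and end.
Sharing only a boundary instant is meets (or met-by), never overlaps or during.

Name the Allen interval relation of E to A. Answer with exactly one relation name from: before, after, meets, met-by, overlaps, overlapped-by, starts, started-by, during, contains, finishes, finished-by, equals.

before

E = [146, 194]; A = [357, 527].
Compare endpoints: E.start < A.start, E.start < A.end, E.end < A.start, E.end < A.end.
That pattern is 'before'.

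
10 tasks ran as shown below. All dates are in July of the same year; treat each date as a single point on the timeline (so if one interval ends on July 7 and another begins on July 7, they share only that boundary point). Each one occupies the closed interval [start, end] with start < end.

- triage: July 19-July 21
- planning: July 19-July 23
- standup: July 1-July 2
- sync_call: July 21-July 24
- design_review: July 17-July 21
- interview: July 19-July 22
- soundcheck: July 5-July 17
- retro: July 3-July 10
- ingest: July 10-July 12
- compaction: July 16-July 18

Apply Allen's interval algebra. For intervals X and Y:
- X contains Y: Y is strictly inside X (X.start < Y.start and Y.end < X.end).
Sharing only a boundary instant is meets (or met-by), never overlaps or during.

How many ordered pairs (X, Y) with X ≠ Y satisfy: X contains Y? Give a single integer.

1

Checking all 90 ordered pairs for relation 'contains'; matching pairs in alphabetical order:
(soundcheck, ingest): soundcheck contains ingest ✓
Count: 1.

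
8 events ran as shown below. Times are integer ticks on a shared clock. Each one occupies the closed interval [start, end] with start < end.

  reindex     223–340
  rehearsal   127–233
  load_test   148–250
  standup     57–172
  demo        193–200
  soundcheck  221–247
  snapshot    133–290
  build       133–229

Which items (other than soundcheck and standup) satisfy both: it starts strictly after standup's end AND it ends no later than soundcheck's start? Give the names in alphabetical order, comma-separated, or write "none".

demo

Conditions: its start is strictly after standup's end (X.start > 172) AND its end is no later than soundcheck's start (X.end <= 221).
build: start 133 > 172? ✗; end 229 <= 221? ✗ → no.
demo: start 193 > 172? ✓; end 200 <= 221? ✓ → yes.
load_test: start 148 > 172? ✗; end 250 <= 221? ✗ → no.
rehearsal: start 127 > 172? ✗; end 233 <= 221? ✗ → no.
reindex: start 223 > 172? ✓; end 340 <= 221? ✗ → no.
snapshot: start 133 > 172? ✗; end 290 <= 221? ✗ → no.
Result: demo.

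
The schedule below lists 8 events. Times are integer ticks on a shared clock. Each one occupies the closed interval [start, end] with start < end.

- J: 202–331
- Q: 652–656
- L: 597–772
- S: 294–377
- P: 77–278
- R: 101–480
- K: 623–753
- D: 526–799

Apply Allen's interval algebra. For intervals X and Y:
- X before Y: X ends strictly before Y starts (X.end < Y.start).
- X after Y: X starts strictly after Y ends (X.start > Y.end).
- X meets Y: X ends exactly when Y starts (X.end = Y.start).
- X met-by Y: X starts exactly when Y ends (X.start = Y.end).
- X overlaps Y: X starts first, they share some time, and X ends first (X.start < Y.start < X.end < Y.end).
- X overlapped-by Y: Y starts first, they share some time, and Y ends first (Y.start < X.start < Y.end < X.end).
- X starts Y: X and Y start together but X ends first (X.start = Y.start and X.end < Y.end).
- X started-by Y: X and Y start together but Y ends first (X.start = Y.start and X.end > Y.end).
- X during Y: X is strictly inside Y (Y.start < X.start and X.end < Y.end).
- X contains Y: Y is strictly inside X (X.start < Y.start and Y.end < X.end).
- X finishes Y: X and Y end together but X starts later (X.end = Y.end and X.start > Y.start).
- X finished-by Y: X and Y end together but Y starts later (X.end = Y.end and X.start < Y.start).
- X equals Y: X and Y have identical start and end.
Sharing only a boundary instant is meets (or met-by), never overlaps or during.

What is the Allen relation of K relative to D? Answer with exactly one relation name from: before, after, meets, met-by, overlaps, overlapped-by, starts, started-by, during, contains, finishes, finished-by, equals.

during

K = [623, 753]; D = [526, 799].
Compare endpoints: K.start > D.start, K.start < D.end, K.end > D.start, K.end < D.end.
That pattern is 'during'.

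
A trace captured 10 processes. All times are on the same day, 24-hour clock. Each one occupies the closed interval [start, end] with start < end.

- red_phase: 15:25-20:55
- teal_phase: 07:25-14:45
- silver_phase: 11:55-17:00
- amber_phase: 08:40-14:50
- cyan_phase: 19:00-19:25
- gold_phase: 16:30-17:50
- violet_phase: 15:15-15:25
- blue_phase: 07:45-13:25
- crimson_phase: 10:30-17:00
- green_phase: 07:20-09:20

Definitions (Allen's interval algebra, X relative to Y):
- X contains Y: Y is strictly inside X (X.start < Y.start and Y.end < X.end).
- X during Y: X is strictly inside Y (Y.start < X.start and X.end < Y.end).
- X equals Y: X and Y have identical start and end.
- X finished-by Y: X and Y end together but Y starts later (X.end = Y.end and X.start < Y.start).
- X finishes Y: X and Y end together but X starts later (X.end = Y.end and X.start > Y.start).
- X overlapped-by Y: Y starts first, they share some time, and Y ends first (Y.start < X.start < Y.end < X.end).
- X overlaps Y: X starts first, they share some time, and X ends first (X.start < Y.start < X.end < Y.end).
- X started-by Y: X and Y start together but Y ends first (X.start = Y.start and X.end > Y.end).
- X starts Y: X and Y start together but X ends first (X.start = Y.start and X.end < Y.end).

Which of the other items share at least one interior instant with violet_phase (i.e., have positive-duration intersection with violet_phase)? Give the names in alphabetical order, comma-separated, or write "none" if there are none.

crimson_phase, silver_phase

Target violet_phase = [15:15, 15:25].
amber_phase [08:40, 14:50] → before → no.
blue_phase [07:45, 13:25] → before → no.
crimson_phase [10:30, 17:00] → contains → yes.
cyan_phase [19:00, 19:25] → after → no.
gold_phase [16:30, 17:50] → after → no.
green_phase [07:20, 09:20] → before → no.
red_phase [15:25, 20:55] → met-by → no.
silver_phase [11:55, 17:00] → contains → yes.
teal_phase [07:25, 14:45] → before → no.
Result: crimson_phase, silver_phase.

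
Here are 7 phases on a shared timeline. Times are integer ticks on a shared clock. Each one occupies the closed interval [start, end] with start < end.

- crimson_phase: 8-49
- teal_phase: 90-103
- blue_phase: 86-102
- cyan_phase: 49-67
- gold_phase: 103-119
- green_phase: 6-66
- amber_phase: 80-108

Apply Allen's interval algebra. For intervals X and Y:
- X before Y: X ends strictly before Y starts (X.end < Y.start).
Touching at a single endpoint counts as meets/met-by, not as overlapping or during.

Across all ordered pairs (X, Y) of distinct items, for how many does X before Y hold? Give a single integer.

13

Checking all 42 ordered pairs for relation 'before'; matching pairs in alphabetical order:
(blue_phase, gold_phase): blue_phase before gold_phase ✓
(crimson_phase, amber_phase): crimson_phase before amber_phase ✓
(crimson_phase, blue_phase): crimson_phase before blue_phase ✓
(crimson_phase, gold_phase): crimson_phase before gold_phase ✓
(crimson_phase, teal_phase): crimson_phase before teal_phase ✓
(cyan_phase, amber_phase): cyan_phase before amber_phase ✓
(cyan_phase, blue_phase): cyan_phase before blue_phase ✓
(cyan_phase, gold_phase): cyan_phase before gold_phase ✓
(cyan_phase, teal_phase): cyan_phase before teal_phase ✓
(green_phase, amber_phase): green_phase before amber_phase ✓
(green_phase, blue_phase): green_phase before blue_phase ✓
(green_phase, gold_phase): green_phase before gold_phase ✓
(green_phase, teal_phase): green_phase before teal_phase ✓
Count: 13.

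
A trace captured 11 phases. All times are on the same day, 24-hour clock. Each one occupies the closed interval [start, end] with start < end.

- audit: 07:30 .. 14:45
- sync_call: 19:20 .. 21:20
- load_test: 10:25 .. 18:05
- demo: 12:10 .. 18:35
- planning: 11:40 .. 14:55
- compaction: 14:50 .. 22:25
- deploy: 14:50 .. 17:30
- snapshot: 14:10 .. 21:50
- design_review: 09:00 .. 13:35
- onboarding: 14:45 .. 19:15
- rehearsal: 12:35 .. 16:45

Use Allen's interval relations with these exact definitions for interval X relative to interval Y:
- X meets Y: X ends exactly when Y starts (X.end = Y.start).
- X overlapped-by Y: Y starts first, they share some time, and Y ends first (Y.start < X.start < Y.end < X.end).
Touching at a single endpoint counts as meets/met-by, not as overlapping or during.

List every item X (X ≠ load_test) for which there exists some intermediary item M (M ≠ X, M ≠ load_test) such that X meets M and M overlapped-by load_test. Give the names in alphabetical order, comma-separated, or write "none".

audit

Target load_test = [10:25, 18:05].
Intermediaries M with M overlapped-by load_test: compaction, demo, onboarding, snapshot.
Via compaction — items with X meets compaction: none.
Via demo — items with X meets demo: none.
Via onboarding — items with X meets onboarding: audit.
Via snapshot — items with X meets snapshot: none.
Union: audit.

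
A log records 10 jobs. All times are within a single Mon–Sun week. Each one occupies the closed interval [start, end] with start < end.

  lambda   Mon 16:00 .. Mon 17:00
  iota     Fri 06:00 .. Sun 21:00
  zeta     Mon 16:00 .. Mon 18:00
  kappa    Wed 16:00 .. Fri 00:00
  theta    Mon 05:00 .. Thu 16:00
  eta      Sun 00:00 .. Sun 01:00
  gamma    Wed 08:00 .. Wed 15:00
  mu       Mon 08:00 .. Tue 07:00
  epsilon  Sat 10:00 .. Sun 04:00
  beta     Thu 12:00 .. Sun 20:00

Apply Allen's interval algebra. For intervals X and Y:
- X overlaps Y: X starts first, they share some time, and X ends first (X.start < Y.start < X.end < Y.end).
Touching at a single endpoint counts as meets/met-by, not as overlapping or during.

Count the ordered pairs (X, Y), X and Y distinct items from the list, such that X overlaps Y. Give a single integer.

Checking all 90 ordered pairs for relation 'overlaps'; matching pairs in alphabetical order:
(beta, iota): beta overlaps iota ✓
(kappa, beta): kappa overlaps beta ✓
(theta, beta): theta overlaps beta ✓
(theta, kappa): theta overlaps kappa ✓
Count: 4.

4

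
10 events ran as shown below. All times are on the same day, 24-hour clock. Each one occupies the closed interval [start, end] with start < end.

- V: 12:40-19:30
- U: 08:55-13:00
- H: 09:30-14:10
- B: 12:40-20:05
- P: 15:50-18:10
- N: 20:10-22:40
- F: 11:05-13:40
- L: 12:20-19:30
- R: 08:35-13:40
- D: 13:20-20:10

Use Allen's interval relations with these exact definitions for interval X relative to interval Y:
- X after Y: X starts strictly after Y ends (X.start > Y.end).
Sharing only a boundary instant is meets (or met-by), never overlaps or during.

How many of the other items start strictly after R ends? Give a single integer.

Target R = [08:35, 13:40].
B [12:40, 20:05] → overlapped-by → no.
D [13:20, 20:10] → overlapped-by → no.
F [11:05, 13:40] → finishes → no.
H [09:30, 14:10] → overlapped-by → no.
L [12:20, 19:30] → overlapped-by → no.
N [20:10, 22:40] → after → counts.
P [15:50, 18:10] → after → counts.
U [08:55, 13:00] → during → no.
V [12:40, 19:30] → overlapped-by → no.
Total: 2.

2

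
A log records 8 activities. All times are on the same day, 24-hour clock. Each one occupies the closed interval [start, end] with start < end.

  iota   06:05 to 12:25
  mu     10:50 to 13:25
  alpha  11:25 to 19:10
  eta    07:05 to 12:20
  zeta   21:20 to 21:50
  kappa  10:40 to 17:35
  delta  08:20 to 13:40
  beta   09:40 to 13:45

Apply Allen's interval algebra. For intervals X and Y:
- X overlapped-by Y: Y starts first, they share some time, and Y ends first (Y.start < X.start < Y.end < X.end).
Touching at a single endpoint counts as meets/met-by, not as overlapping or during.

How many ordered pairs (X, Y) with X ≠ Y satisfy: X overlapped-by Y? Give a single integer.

Checking all 56 ordered pairs for relation 'overlapped-by'; matching pairs in alphabetical order:
(alpha, beta): alpha overlapped-by beta ✓
(alpha, delta): alpha overlapped-by delta ✓
(alpha, eta): alpha overlapped-by eta ✓
(alpha, iota): alpha overlapped-by iota ✓
(alpha, kappa): alpha overlapped-by kappa ✓
(alpha, mu): alpha overlapped-by mu ✓
(beta, delta): beta overlapped-by delta ✓
(beta, eta): beta overlapped-by eta ✓
(beta, iota): beta overlapped-by iota ✓
(delta, eta): delta overlapped-by eta ✓
(delta, iota): delta overlapped-by iota ✓
(kappa, beta): kappa overlapped-by beta ✓
(kappa, delta): kappa overlapped-by delta ✓
(kappa, eta): kappa overlapped-by eta ✓
(kappa, iota): kappa overlapped-by iota ✓
(mu, eta): mu overlapped-by eta ✓
(mu, iota): mu overlapped-by iota ✓
Count: 17.

17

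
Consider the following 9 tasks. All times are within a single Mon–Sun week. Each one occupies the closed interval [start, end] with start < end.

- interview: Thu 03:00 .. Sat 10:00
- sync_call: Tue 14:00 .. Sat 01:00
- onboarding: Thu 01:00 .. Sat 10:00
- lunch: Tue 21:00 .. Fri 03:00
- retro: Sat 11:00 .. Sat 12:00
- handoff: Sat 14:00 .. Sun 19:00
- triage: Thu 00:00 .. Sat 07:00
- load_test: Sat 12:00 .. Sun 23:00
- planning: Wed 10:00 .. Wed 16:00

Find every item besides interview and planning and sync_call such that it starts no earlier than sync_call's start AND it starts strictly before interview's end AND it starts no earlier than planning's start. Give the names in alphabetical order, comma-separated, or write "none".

Conditions: its start is no earlier than sync_call's start (X.start >= Tue 14:00) AND its start is strictly before interview's end (X.start < Sat 10:00) AND its start is no earlier than planning's start (X.start >= Wed 10:00).
handoff: start Sat 14:00 >= Tue 14:00? ✓; start Sat 14:00 < Sat 10:00? ✗; start Sat 14:00 >= Wed 10:00? ✓ → no.
load_test: start Sat 12:00 >= Tue 14:00? ✓; start Sat 12:00 < Sat 10:00? ✗; start Sat 12:00 >= Wed 10:00? ✓ → no.
lunch: start Tue 21:00 >= Tue 14:00? ✓; start Tue 21:00 < Sat 10:00? ✓; start Tue 21:00 >= Wed 10:00? ✗ → no.
onboarding: start Thu 01:00 >= Tue 14:00? ✓; start Thu 01:00 < Sat 10:00? ✓; start Thu 01:00 >= Wed 10:00? ✓ → yes.
retro: start Sat 11:00 >= Tue 14:00? ✓; start Sat 11:00 < Sat 10:00? ✗; start Sat 11:00 >= Wed 10:00? ✓ → no.
triage: start Thu 00:00 >= Tue 14:00? ✓; start Thu 00:00 < Sat 10:00? ✓; start Thu 00:00 >= Wed 10:00? ✓ → yes.
Result: onboarding, triage.

onboarding, triage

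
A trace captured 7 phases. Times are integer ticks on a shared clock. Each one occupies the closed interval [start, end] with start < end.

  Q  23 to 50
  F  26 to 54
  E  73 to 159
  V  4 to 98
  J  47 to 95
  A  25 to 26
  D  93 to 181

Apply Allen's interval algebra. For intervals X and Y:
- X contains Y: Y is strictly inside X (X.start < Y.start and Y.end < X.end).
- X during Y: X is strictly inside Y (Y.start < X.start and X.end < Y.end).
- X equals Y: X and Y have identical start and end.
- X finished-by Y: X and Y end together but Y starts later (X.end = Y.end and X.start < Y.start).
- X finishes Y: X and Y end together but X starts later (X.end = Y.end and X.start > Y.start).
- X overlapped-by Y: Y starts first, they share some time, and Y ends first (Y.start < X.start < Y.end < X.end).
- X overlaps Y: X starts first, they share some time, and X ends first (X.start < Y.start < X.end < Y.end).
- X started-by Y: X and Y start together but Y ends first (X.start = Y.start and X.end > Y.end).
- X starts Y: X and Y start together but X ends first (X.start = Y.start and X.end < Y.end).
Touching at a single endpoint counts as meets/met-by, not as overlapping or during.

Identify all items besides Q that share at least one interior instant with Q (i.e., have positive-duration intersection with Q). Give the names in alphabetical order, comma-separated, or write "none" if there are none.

Target Q = [23, 50].
A [25, 26] → during → yes.
D [93, 181] → after → no.
E [73, 159] → after → no.
F [26, 54] → overlapped-by → yes.
J [47, 95] → overlapped-by → yes.
V [4, 98] → contains → yes.
Result: A, F, J, V.

A, F, J, V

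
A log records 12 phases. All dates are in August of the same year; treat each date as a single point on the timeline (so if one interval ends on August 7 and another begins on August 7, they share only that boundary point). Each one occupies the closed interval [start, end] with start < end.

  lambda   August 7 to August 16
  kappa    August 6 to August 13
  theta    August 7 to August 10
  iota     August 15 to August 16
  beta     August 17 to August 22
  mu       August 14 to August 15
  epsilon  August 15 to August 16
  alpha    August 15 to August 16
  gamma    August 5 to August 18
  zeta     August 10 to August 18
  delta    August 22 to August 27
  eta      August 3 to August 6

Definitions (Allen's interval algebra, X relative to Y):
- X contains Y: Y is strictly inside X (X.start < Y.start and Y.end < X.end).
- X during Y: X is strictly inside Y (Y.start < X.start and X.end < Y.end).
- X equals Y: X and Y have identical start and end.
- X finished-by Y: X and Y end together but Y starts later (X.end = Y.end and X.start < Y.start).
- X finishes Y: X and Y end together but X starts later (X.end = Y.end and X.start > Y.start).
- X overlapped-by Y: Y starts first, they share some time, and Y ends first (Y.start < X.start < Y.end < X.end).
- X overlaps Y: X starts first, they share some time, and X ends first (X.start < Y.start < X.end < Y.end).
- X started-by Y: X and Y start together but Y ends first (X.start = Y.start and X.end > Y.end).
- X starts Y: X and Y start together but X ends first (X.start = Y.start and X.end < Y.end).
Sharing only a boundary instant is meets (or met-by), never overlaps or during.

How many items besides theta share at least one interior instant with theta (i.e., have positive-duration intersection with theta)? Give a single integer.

Target theta = [August 7, August 10].
alpha [August 15, August 16] → after → no.
beta [August 17, August 22] → after → no.
delta [August 22, August 27] → after → no.
epsilon [August 15, August 16] → after → no.
eta [August 3, August 6] → before → no.
gamma [August 5, August 18] → contains → counts.
iota [August 15, August 16] → after → no.
kappa [August 6, August 13] → contains → counts.
lambda [August 7, August 16] → started-by → counts.
mu [August 14, August 15] → after → no.
zeta [August 10, August 18] → met-by → no.
Total: 3.

3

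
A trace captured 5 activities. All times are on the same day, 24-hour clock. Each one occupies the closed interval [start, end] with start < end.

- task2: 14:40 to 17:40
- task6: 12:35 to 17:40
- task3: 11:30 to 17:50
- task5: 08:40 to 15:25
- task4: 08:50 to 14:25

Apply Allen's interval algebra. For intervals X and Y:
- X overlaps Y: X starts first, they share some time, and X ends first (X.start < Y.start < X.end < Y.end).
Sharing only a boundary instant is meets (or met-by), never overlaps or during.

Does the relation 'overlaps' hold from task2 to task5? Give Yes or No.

No

task2 = [14:40, 17:40], task5 = [08:40, 15:25].
Actual relation of task2 to task5: overlapped-by.
Asked whether 'overlaps' holds → No.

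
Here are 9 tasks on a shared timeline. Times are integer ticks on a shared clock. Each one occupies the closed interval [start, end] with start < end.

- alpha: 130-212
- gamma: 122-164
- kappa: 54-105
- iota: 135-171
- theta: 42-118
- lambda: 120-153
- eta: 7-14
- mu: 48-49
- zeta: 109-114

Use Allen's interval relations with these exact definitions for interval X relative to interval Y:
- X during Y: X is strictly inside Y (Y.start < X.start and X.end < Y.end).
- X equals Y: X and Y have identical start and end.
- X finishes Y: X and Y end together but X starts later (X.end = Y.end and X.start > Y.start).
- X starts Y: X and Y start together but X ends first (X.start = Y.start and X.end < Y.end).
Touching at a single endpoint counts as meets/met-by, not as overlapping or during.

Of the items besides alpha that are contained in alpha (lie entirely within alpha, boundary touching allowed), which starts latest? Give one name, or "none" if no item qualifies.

Target alpha = [130, 212].
eta [7, 14] → before → excluded.
gamma [122, 164] → overlaps → excluded.
iota [135, 171] → during → candidate.
kappa [54, 105] → before → excluded.
lambda [120, 153] → overlaps → excluded.
mu [48, 49] → before → excluded.
theta [42, 118] → before → excluded.
zeta [109, 114] → before → excluded.
Among candidates, latest start is 135 → iota.

iota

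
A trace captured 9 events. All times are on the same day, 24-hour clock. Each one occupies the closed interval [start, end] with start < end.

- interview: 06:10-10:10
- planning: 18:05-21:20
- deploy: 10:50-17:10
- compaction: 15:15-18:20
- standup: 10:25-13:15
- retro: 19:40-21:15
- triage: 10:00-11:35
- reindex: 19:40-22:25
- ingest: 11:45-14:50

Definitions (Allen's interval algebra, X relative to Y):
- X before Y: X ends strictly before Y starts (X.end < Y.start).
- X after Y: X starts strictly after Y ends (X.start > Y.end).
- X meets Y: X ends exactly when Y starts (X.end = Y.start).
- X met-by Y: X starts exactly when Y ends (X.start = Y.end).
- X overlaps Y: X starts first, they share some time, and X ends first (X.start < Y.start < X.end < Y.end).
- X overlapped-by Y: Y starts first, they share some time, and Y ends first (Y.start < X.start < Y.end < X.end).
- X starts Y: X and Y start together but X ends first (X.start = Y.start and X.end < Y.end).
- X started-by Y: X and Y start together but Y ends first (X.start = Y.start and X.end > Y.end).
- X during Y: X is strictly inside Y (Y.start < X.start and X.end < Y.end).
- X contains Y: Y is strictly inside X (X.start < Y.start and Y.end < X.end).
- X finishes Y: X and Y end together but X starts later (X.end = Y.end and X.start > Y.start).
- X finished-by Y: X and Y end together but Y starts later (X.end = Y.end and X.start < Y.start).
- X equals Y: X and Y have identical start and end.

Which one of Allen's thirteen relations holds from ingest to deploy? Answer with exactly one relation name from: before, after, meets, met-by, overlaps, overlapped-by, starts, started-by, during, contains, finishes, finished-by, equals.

ingest = [11:45, 14:50]; deploy = [10:50, 17:10].
Compare endpoints: ingest.start > deploy.start, ingest.start < deploy.end, ingest.end > deploy.start, ingest.end < deploy.end.
That pattern is 'during'.

during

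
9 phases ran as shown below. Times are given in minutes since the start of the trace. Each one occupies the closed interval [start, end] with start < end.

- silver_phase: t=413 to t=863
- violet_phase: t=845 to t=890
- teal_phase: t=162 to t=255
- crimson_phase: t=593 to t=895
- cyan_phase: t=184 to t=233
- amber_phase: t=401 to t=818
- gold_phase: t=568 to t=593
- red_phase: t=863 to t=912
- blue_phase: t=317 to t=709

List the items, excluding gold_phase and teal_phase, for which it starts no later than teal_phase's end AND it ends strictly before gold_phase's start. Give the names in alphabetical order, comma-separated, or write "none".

Conditions: its start is no later than teal_phase's end (X.start <= t=255) AND its end is strictly before gold_phase's start (X.end < t=568).
amber_phase: start t=401 <= t=255? ✗; end t=818 < t=568? ✗ → no.
blue_phase: start t=317 <= t=255? ✗; end t=709 < t=568? ✗ → no.
crimson_phase: start t=593 <= t=255? ✗; end t=895 < t=568? ✗ → no.
cyan_phase: start t=184 <= t=255? ✓; end t=233 < t=568? ✓ → yes.
red_phase: start t=863 <= t=255? ✗; end t=912 < t=568? ✗ → no.
silver_phase: start t=413 <= t=255? ✗; end t=863 < t=568? ✗ → no.
violet_phase: start t=845 <= t=255? ✗; end t=890 < t=568? ✗ → no.
Result: cyan_phase.

cyan_phase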